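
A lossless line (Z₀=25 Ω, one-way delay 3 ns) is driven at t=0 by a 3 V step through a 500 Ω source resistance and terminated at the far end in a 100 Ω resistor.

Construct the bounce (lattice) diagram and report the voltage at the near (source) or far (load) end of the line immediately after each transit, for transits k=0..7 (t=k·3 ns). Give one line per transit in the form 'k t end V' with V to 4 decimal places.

0 0 source 0.1429
1 3 load 0.2286
2 6 source 0.3061
3 9 load 0.3527
4 12 source 0.3948
5 15 load 0.4200
6 18 source 0.4429
7 21 load 0.4566

Γ_L=0.600000, Γ_S=0.904762; launch V₁=3·25/525=0.142857
k=0 src: V=0.1429
k=1 load: inc=0.142857, refl=0.142857·0.600000=0.0857; V=0.000000+0.142857+0.085714=0.2286
k=2 src: inc=0.085714, refl=0.085714·0.904762=0.0776; V=0.142857+0.085714+0.077551=0.3061
k=3 load: inc=0.077551, refl=0.077551·0.600000=0.0465; V=0.228571+0.077551+0.046531=0.3527
k=4 src: inc=0.046531, refl=0.046531·0.904762=0.0421; V=0.306122+0.046531+0.042099=0.3948
k=5 load: inc=0.042099, refl=0.042099·0.600000=0.0253; V=0.352653+0.042099+0.025259=0.4200
k=6 src: inc=0.025259, refl=0.025259·0.904762=0.0229; V=0.394752+0.025259+0.022854=0.4429
k=7 load: inc=0.022854, refl=0.022854·0.600000=0.0137; V=0.420012+0.022854+0.013712=0.4566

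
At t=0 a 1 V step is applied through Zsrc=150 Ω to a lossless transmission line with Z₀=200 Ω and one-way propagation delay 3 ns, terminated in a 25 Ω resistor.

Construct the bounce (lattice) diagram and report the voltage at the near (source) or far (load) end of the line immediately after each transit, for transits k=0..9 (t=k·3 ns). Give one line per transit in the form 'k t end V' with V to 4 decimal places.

0 0 source 0.5714
1 3 load 0.1270
2 6 source 0.1905
3 9 load 0.1411
4 12 source 0.1481
5 15 load 0.1427
6 18 source 0.1434
7 21 load 0.1428
8 24 source 0.1429
9 27 load 0.1429

Γ_L=-0.777778, Γ_S=-0.142857; launch V₁=1·200/350=0.571429
k=0 src: V=0.5714
k=1 load: inc=0.571429, refl=0.571429·-0.777778=-0.4444; V=0.000000+0.571429+-0.444444=0.1270
k=2 src: inc=-0.444444, refl=-0.444444·-0.142857=0.0635; V=0.571429+-0.444444+0.063492=0.1905
k=3 load: inc=0.063492, refl=0.063492·-0.777778=-0.0494; V=0.126984+0.063492+-0.049383=0.1411
k=4 src: inc=-0.049383, refl=-0.049383·-0.142857=0.0071; V=0.190476+-0.049383+0.007055=0.1481
k=5 load: inc=0.007055, refl=0.007055·-0.777778=-0.0055; V=0.141093+0.007055+-0.005487=0.1427
k=6 src: inc=-0.005487, refl=-0.005487·-0.142857=0.0008; V=0.148148+-0.005487+0.000784=0.1434
k=7 load: inc=0.000784, refl=0.000784·-0.777778=-0.0006; V=0.142661+0.000784+-0.000610=0.1428
k=8 src: inc=-0.000610, refl=-0.000610·-0.142857=0.0001; V=0.143445+-0.000610+0.000087=0.1429
k=9 load: inc=0.000087, refl=0.000087·-0.777778=-0.0001; V=0.142835+0.000087+-0.000068=0.1429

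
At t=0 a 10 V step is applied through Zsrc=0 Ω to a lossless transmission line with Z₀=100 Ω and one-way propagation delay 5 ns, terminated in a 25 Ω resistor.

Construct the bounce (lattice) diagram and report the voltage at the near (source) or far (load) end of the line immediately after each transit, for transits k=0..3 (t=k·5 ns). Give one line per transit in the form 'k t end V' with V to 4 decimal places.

Γ_L=-0.600000, Γ_S=-1.000000; launch V₁=10·100/100=10.000000
k=0 src: V=10.0000
k=1 load: inc=10.000000, refl=10.000000·-0.600000=-6.0000; V=0.000000+10.000000+-6.000000=4.0000
k=2 src: inc=-6.000000, refl=-6.000000·-1.000000=6.0000; V=10.000000+-6.000000+6.000000=10.0000
k=3 load: inc=6.000000, refl=6.000000·-0.600000=-3.6000; V=4.000000+6.000000+-3.600000=6.4000

0 0 source 10.0000
1 5 load 4.0000
2 10 source 10.0000
3 15 load 6.4000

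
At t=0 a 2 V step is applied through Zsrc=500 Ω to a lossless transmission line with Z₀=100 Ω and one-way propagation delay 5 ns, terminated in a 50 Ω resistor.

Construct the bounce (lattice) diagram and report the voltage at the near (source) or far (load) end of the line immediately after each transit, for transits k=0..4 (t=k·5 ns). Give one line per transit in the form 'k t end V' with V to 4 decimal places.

0 0 source 0.3333
1 5 load 0.2222
2 10 source 0.1481
3 15 load 0.1728
4 20 source 0.1893

Γ_L=-0.333333, Γ_S=0.666667; launch V₁=2·100/600=0.333333
k=0 src: V=0.3333
k=1 load: inc=0.333333, refl=0.333333·-0.333333=-0.1111; V=0.000000+0.333333+-0.111111=0.2222
k=2 src: inc=-0.111111, refl=-0.111111·0.666667=-0.0741; V=0.333333+-0.111111+-0.074074=0.1481
k=3 load: inc=-0.074074, refl=-0.074074·-0.333333=0.0247; V=0.222222+-0.074074+0.024691=0.1728
k=4 src: inc=0.024691, refl=0.024691·0.666667=0.0165; V=0.148148+0.024691+0.016461=0.1893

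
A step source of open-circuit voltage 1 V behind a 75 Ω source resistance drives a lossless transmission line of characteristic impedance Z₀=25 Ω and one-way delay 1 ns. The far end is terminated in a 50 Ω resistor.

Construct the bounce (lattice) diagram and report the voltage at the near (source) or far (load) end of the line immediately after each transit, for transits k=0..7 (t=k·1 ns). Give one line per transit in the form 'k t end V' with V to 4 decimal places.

0 0 source 0.2500
1 1 load 0.3333
2 2 source 0.3750
3 3 load 0.3889
4 4 source 0.3958
5 5 load 0.3981
6 6 source 0.3993
7 7 load 0.3997

Γ_L=0.333333, Γ_S=0.500000; launch V₁=1·25/100=0.250000
k=0 src: V=0.2500
k=1 load: inc=0.250000, refl=0.250000·0.333333=0.0833; V=0.000000+0.250000+0.083333=0.3333
k=2 src: inc=0.083333, refl=0.083333·0.500000=0.0417; V=0.250000+0.083333+0.041667=0.3750
k=3 load: inc=0.041667, refl=0.041667·0.333333=0.0139; V=0.333333+0.041667+0.013889=0.3889
k=4 src: inc=0.013889, refl=0.013889·0.500000=0.0069; V=0.375000+0.013889+0.006944=0.3958
k=5 load: inc=0.006944, refl=0.006944·0.333333=0.0023; V=0.388889+0.006944+0.002315=0.3981
k=6 src: inc=0.002315, refl=0.002315·0.500000=0.0012; V=0.395833+0.002315+0.001157=0.3993
k=7 load: inc=0.001157, refl=0.001157·0.333333=0.0004; V=0.398148+0.001157+0.000386=0.3997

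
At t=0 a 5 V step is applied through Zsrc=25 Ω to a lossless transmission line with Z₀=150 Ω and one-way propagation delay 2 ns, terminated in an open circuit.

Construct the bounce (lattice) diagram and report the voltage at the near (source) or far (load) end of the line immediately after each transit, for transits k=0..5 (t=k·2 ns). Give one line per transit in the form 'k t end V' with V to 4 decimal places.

0 0 source 4.2857
1 2 load 8.5714
2 4 source 5.5102
3 6 load 2.4490
4 8 source 4.6356
5 10 load 6.8222

Γ_L=1.000000, Γ_S=-0.714286; launch V₁=5·150/175=4.285714
k=0 src: V=4.2857
k=1 load: inc=4.285714, refl=4.285714·1.000000=4.2857; V=0.000000+4.285714+4.285714=8.5714
k=2 src: inc=4.285714, refl=4.285714·-0.714286=-3.0612; V=4.285714+4.285714+-3.061224=5.5102
k=3 load: inc=-3.061224, refl=-3.061224·1.000000=-3.0612; V=8.571429+-3.061224+-3.061224=2.4490
k=4 src: inc=-3.061224, refl=-3.061224·-0.714286=2.1866; V=5.510204+-3.061224+2.186589=4.6356
k=5 load: inc=2.186589, refl=2.186589·1.000000=2.1866; V=2.448980+2.186589+2.186589=6.8222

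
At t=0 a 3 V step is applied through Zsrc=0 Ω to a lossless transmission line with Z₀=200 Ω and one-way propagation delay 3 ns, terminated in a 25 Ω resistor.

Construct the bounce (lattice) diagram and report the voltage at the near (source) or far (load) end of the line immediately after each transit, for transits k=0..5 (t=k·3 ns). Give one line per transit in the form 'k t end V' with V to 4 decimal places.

Γ_L=-0.777778, Γ_S=-1.000000; launch V₁=3·200/200=3.000000
k=0 src: V=3.0000
k=1 load: inc=3.000000, refl=3.000000·-0.777778=-2.3333; V=0.000000+3.000000+-2.333333=0.6667
k=2 src: inc=-2.333333, refl=-2.333333·-1.000000=2.3333; V=3.000000+-2.333333+2.333333=3.0000
k=3 load: inc=2.333333, refl=2.333333·-0.777778=-1.8148; V=0.666667+2.333333+-1.814815=1.1852
k=4 src: inc=-1.814815, refl=-1.814815·-1.000000=1.8148; V=3.000000+-1.814815+1.814815=3.0000
k=5 load: inc=1.814815, refl=1.814815·-0.777778=-1.4115; V=1.185185+1.814815+-1.411523=1.5885

0 0 source 3.0000
1 3 load 0.6667
2 6 source 3.0000
3 9 load 1.1852
4 12 source 3.0000
5 15 load 1.5885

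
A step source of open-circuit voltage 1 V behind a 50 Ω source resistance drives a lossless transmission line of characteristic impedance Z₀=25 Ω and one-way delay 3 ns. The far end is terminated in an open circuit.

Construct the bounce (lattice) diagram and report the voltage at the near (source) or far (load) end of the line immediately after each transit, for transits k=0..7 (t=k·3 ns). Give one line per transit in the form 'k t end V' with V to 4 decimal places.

0 0 source 0.3333
1 3 load 0.6667
2 6 source 0.7778
3 9 load 0.8889
4 12 source 0.9259
5 15 load 0.9630
6 18 source 0.9753
7 21 load 0.9877

Γ_L=1.000000, Γ_S=0.333333; launch V₁=1·25/75=0.333333
k=0 src: V=0.3333
k=1 load: inc=0.333333, refl=0.333333·1.000000=0.3333; V=0.000000+0.333333+0.333333=0.6667
k=2 src: inc=0.333333, refl=0.333333·0.333333=0.1111; V=0.333333+0.333333+0.111111=0.7778
k=3 load: inc=0.111111, refl=0.111111·1.000000=0.1111; V=0.666667+0.111111+0.111111=0.8889
k=4 src: inc=0.111111, refl=0.111111·0.333333=0.0370; V=0.777778+0.111111+0.037037=0.9259
k=5 load: inc=0.037037, refl=0.037037·1.000000=0.0370; V=0.888889+0.037037+0.037037=0.9630
k=6 src: inc=0.037037, refl=0.037037·0.333333=0.0123; V=0.925926+0.037037+0.012346=0.9753
k=7 load: inc=0.012346, refl=0.012346·1.000000=0.0123; V=0.962963+0.012346+0.012346=0.9877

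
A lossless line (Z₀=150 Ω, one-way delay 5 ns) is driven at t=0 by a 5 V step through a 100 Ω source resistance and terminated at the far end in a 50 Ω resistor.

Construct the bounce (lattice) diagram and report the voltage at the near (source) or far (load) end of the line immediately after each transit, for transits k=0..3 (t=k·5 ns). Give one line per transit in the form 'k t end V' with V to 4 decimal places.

0 0 source 3.0000
1 5 load 1.5000
2 10 source 1.8000
3 15 load 1.6500

Γ_L=-0.500000, Γ_S=-0.200000; launch V₁=5·150/250=3.000000
k=0 src: V=3.0000
k=1 load: inc=3.000000, refl=3.000000·-0.500000=-1.5000; V=0.000000+3.000000+-1.500000=1.5000
k=2 src: inc=-1.500000, refl=-1.500000·-0.200000=0.3000; V=3.000000+-1.500000+0.300000=1.8000
k=3 load: inc=0.300000, refl=0.300000·-0.500000=-0.1500; V=1.500000+0.300000+-0.150000=1.6500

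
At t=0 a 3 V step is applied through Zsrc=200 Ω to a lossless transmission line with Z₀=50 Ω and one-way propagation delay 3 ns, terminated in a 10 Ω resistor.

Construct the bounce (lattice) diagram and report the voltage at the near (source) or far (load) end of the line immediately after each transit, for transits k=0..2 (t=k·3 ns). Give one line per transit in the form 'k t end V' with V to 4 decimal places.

Γ_L=-0.666667, Γ_S=0.600000; launch V₁=3·50/250=0.600000
k=0 src: V=0.6000
k=1 load: inc=0.600000, refl=0.600000·-0.666667=-0.4000; V=0.000000+0.600000+-0.400000=0.2000
k=2 src: inc=-0.400000, refl=-0.400000·0.600000=-0.2400; V=0.600000+-0.400000+-0.240000=-0.0400

0 0 source 0.6000
1 3 load 0.2000
2 6 source -0.0400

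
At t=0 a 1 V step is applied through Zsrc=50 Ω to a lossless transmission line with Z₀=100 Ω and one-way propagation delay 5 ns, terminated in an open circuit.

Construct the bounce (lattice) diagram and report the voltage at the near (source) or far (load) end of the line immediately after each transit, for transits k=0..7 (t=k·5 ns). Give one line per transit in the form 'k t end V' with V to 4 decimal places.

Γ_L=1.000000, Γ_S=-0.333333; launch V₁=1·100/150=0.666667
k=0 src: V=0.6667
k=1 load: inc=0.666667, refl=0.666667·1.000000=0.6667; V=0.000000+0.666667+0.666667=1.3333
k=2 src: inc=0.666667, refl=0.666667·-0.333333=-0.2222; V=0.666667+0.666667+-0.222222=1.1111
k=3 load: inc=-0.222222, refl=-0.222222·1.000000=-0.2222; V=1.333333+-0.222222+-0.222222=0.8889
k=4 src: inc=-0.222222, refl=-0.222222·-0.333333=0.0741; V=1.111111+-0.222222+0.074074=0.9630
k=5 load: inc=0.074074, refl=0.074074·1.000000=0.0741; V=0.888889+0.074074+0.074074=1.0370
k=6 src: inc=0.074074, refl=0.074074·-0.333333=-0.0247; V=0.962963+0.074074+-0.024691=1.0123
k=7 load: inc=-0.024691, refl=-0.024691·1.000000=-0.0247; V=1.037037+-0.024691+-0.024691=0.9877

0 0 source 0.6667
1 5 load 1.3333
2 10 source 1.1111
3 15 load 0.8889
4 20 source 0.9630
5 25 load 1.0370
6 30 source 1.0123
7 35 load 0.9877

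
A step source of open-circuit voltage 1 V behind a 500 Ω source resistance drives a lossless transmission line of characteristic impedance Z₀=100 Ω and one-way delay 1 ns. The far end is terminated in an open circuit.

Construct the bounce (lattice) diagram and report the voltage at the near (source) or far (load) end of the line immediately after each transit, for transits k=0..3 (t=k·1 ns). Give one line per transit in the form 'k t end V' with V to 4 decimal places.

0 0 source 0.1667
1 1 load 0.3333
2 2 source 0.4444
3 3 load 0.5556

Γ_L=1.000000, Γ_S=0.666667; launch V₁=1·100/600=0.166667
k=0 src: V=0.1667
k=1 load: inc=0.166667, refl=0.166667·1.000000=0.1667; V=0.000000+0.166667+0.166667=0.3333
k=2 src: inc=0.166667, refl=0.166667·0.666667=0.1111; V=0.166667+0.166667+0.111111=0.4444
k=3 load: inc=0.111111, refl=0.111111·1.000000=0.1111; V=0.333333+0.111111+0.111111=0.5556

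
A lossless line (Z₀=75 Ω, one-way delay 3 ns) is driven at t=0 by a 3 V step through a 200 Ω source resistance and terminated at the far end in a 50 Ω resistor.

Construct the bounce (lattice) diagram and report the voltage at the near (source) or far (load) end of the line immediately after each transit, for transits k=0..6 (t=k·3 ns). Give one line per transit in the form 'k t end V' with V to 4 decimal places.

0 0 source 0.8182
1 3 load 0.6545
2 6 source 0.5802
3 9 load 0.5950
4 12 source 0.6018
5 15 load 0.6005
6 18 source 0.5998

Γ_L=-0.200000, Γ_S=0.454545; launch V₁=3·75/275=0.818182
k=0 src: V=0.8182
k=1 load: inc=0.818182, refl=0.818182·-0.200000=-0.1636; V=0.000000+0.818182+-0.163636=0.6545
k=2 src: inc=-0.163636, refl=-0.163636·0.454545=-0.0744; V=0.818182+-0.163636+-0.074380=0.5802
k=3 load: inc=-0.074380, refl=-0.074380·-0.200000=0.0149; V=0.654545+-0.074380+0.014876=0.5950
k=4 src: inc=0.014876, refl=0.014876·0.454545=0.0068; V=0.580165+0.014876+0.006762=0.6018
k=5 load: inc=0.006762, refl=0.006762·-0.200000=-0.0014; V=0.595041+0.006762+-0.001352=0.6005
k=6 src: inc=-0.001352, refl=-0.001352·0.454545=-0.0006; V=0.601803+-0.001352+-0.000615=0.5998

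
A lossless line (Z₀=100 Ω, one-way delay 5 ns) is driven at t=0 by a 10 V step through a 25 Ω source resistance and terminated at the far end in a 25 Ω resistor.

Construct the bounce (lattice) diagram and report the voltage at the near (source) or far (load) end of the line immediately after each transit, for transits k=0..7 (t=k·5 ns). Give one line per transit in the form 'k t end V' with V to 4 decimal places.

0 0 source 8.0000
1 5 load 3.2000
2 10 source 6.0800
3 15 load 4.3520
4 20 source 5.3888
5 25 load 4.7667
6 30 source 5.1400
7 35 load 4.9160

Γ_L=-0.600000, Γ_S=-0.600000; launch V₁=10·100/125=8.000000
k=0 src: V=8.0000
k=1 load: inc=8.000000, refl=8.000000·-0.600000=-4.8000; V=0.000000+8.000000+-4.800000=3.2000
k=2 src: inc=-4.800000, refl=-4.800000·-0.600000=2.8800; V=8.000000+-4.800000+2.880000=6.0800
k=3 load: inc=2.880000, refl=2.880000·-0.600000=-1.7280; V=3.200000+2.880000+-1.728000=4.3520
k=4 src: inc=-1.728000, refl=-1.728000·-0.600000=1.0368; V=6.080000+-1.728000+1.036800=5.3888
k=5 load: inc=1.036800, refl=1.036800·-0.600000=-0.6221; V=4.352000+1.036800+-0.622080=4.7667
k=6 src: inc=-0.622080, refl=-0.622080·-0.600000=0.3732; V=5.388800+-0.622080+0.373248=5.1400
k=7 load: inc=0.373248, refl=0.373248·-0.600000=-0.2239; V=4.766720+0.373248+-0.223949=4.9160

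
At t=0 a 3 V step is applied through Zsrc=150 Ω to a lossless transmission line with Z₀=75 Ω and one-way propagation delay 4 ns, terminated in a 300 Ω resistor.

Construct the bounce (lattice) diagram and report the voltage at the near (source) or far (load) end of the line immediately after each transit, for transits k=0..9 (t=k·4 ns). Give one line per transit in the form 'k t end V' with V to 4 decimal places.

Γ_L=0.600000, Γ_S=0.333333; launch V₁=3·75/225=1.000000
k=0 src: V=1.0000
k=1 load: inc=1.000000, refl=1.000000·0.600000=0.6000; V=0.000000+1.000000+0.600000=1.6000
k=2 src: inc=0.600000, refl=0.600000·0.333333=0.2000; V=1.000000+0.600000+0.200000=1.8000
k=3 load: inc=0.200000, refl=0.200000·0.600000=0.1200; V=1.600000+0.200000+0.120000=1.9200
k=4 src: inc=0.120000, refl=0.120000·0.333333=0.0400; V=1.800000+0.120000+0.040000=1.9600
k=5 load: inc=0.040000, refl=0.040000·0.600000=0.0240; V=1.920000+0.040000+0.024000=1.9840
k=6 src: inc=0.024000, refl=0.024000·0.333333=0.0080; V=1.960000+0.024000+0.008000=1.9920
k=7 load: inc=0.008000, refl=0.008000·0.600000=0.0048; V=1.984000+0.008000+0.004800=1.9968
k=8 src: inc=0.004800, refl=0.004800·0.333333=0.0016; V=1.992000+0.004800+0.001600=1.9984
k=9 load: inc=0.001600, refl=0.001600·0.600000=0.0010; V=1.996800+0.001600+0.000960=1.9994

0 0 source 1.0000
1 4 load 1.6000
2 8 source 1.8000
3 12 load 1.9200
4 16 source 1.9600
5 20 load 1.9840
6 24 source 1.9920
7 28 load 1.9968
8 32 source 1.9984
9 36 load 1.9994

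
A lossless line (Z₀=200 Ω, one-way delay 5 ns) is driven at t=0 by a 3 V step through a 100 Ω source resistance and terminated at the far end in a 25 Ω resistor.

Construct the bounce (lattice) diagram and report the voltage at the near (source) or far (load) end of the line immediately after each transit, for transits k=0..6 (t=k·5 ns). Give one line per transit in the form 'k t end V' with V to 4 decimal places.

0 0 source 2.0000
1 5 load 0.4444
2 10 source 0.9630
3 15 load 0.5597
4 20 source 0.6941
5 25 load 0.5895
6 30 source 0.6244

Γ_L=-0.777778, Γ_S=-0.333333; launch V₁=3·200/300=2.000000
k=0 src: V=2.0000
k=1 load: inc=2.000000, refl=2.000000·-0.777778=-1.5556; V=0.000000+2.000000+-1.555556=0.4444
k=2 src: inc=-1.555556, refl=-1.555556·-0.333333=0.5185; V=2.000000+-1.555556+0.518519=0.9630
k=3 load: inc=0.518519, refl=0.518519·-0.777778=-0.4033; V=0.444444+0.518519+-0.403292=0.5597
k=4 src: inc=-0.403292, refl=-0.403292·-0.333333=0.1344; V=0.962963+-0.403292+0.134431=0.6941
k=5 load: inc=0.134431, refl=0.134431·-0.777778=-0.1046; V=0.559671+0.134431+-0.104557=0.5895
k=6 src: inc=-0.104557, refl=-0.104557·-0.333333=0.0349; V=0.694102+-0.104557+0.034852=0.6244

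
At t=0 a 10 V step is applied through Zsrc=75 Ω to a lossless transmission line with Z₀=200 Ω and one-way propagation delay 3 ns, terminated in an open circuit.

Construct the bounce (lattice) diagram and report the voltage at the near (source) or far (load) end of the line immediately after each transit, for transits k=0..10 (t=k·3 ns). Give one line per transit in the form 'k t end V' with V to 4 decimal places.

0 0 source 7.2727
1 3 load 14.5455
2 6 source 11.2397
3 9 load 7.9339
4 12 source 9.4365
5 15 load 10.9391
6 18 source 10.2561
7 21 load 9.5731
8 24 source 9.8836
9 27 load 10.1940
10 30 source 10.0529

Γ_L=1.000000, Γ_S=-0.454545; launch V₁=10·200/275=7.272727
k=0 src: V=7.2727
k=1 load: inc=7.272727, refl=7.272727·1.000000=7.2727; V=0.000000+7.272727+7.272727=14.5455
k=2 src: inc=7.272727, refl=7.272727·-0.454545=-3.3058; V=7.272727+7.272727+-3.305785=11.2397
k=3 load: inc=-3.305785, refl=-3.305785·1.000000=-3.3058; V=14.545455+-3.305785+-3.305785=7.9339
k=4 src: inc=-3.305785, refl=-3.305785·-0.454545=1.5026; V=11.239669+-3.305785+1.502630=9.4365
k=5 load: inc=1.502630, refl=1.502630·1.000000=1.5026; V=7.933884+1.502630+1.502630=10.9391
k=6 src: inc=1.502630, refl=1.502630·-0.454545=-0.6830; V=9.436514+1.502630+-0.683013=10.2561
k=7 load: inc=-0.683013, refl=-0.683013·1.000000=-0.6830; V=10.939144+-0.683013+-0.683013=9.5731
k=8 src: inc=-0.683013, refl=-0.683013·-0.454545=0.3105; V=10.256130+-0.683013+0.310461=9.8836
k=9 load: inc=0.310461, refl=0.310461·1.000000=0.3105; V=9.573117+0.310461+0.310461=10.1940
k=10 src: inc=0.310461, refl=0.310461·-0.454545=-0.1411; V=9.883577+0.310461+-0.141118=10.0529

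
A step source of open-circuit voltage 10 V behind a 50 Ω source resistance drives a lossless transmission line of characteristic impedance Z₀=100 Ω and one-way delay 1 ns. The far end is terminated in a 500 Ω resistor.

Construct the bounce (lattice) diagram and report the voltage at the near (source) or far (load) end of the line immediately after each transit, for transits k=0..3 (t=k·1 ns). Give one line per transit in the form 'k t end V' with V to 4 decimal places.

Γ_L=0.666667, Γ_S=-0.333333; launch V₁=10·100/150=6.666667
k=0 src: V=6.6667
k=1 load: inc=6.666667, refl=6.666667·0.666667=4.4444; V=0.000000+6.666667+4.444444=11.1111
k=2 src: inc=4.444444, refl=4.444444·-0.333333=-1.4815; V=6.666667+4.444444+-1.481481=9.6296
k=3 load: inc=-1.481481, refl=-1.481481·0.666667=-0.9877; V=11.111111+-1.481481+-0.987654=8.6420

0 0 source 6.6667
1 1 load 11.1111
2 2 source 9.6296
3 3 load 8.6420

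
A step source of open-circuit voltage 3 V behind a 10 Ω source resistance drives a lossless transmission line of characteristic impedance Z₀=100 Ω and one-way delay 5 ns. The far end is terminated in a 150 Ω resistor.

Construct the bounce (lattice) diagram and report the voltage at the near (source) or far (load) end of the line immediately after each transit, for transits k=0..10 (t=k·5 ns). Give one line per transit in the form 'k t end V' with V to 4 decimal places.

Γ_L=0.200000, Γ_S=-0.818182; launch V₁=3·100/110=2.727273
k=0 src: V=2.7273
k=1 load: inc=2.727273, refl=2.727273·0.200000=0.5455; V=0.000000+2.727273+0.545455=3.2727
k=2 src: inc=0.545455, refl=0.545455·-0.818182=-0.4463; V=2.727273+0.545455+-0.446281=2.8264
k=3 load: inc=-0.446281, refl=-0.446281·0.200000=-0.0893; V=3.272727+-0.446281+-0.089256=2.7372
k=4 src: inc=-0.089256, refl=-0.089256·-0.818182=0.0730; V=2.826446+-0.089256+0.073028=2.8102
k=5 load: inc=0.073028, refl=0.073028·0.200000=0.0146; V=2.737190+0.073028+0.014606=2.8248
k=6 src: inc=0.014606, refl=0.014606·-0.818182=-0.0120; V=2.810218+0.014606+-0.011950=2.8129
k=7 load: inc=-0.011950, refl=-0.011950·0.200000=-0.0024; V=2.824823+-0.011950+-0.002390=2.8105
k=8 src: inc=-0.002390, refl=-0.002390·-0.818182=0.0020; V=2.812873+-0.002390+0.001955=2.8124
k=9 load: inc=0.001955, refl=0.001955·0.200000=0.0004; V=2.810483+0.001955+0.000391=2.8128
k=10 src: inc=0.000391, refl=0.000391·-0.818182=-0.0003; V=2.812439+0.000391+-0.000320=2.8125

0 0 source 2.7273
1 5 load 3.2727
2 10 source 2.8264
3 15 load 2.7372
4 20 source 2.8102
5 25 load 2.8248
6 30 source 2.8129
7 35 load 2.8105
8 40 source 2.8124
9 45 load 2.8128
10 50 source 2.8125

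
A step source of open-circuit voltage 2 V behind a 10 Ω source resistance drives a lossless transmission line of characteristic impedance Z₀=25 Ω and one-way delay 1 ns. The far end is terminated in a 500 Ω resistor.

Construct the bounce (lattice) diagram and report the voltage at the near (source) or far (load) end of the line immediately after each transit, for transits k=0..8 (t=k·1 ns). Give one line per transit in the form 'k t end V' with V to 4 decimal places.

0 0 source 1.4286
1 1 load 2.7211
2 2 source 2.1672
3 3 load 1.6660
4 4 source 1.8808
5 5 load 2.0751
6 6 source 1.9918
7 7 load 1.9165
8 8 source 1.9488

Γ_L=0.904762, Γ_S=-0.428571; launch V₁=2·25/35=1.428571
k=0 src: V=1.4286
k=1 load: inc=1.428571, refl=1.428571·0.904762=1.2925; V=0.000000+1.428571+1.292517=2.7211
k=2 src: inc=1.292517, refl=1.292517·-0.428571=-0.5539; V=1.428571+1.292517+-0.553936=2.1672
k=3 load: inc=-0.553936, refl=-0.553936·0.904762=-0.5012; V=2.721088+-0.553936+-0.501180=1.6660
k=4 src: inc=-0.501180, refl=-0.501180·-0.428571=0.2148; V=2.167153+-0.501180+0.214791=1.8808
k=5 load: inc=0.214791, refl=0.214791·0.904762=0.1943; V=1.665973+0.214791+0.194335=2.0751
k=6 src: inc=0.194335, refl=0.194335·-0.428571=-0.0833; V=1.880764+0.194335+-0.083286=1.9918
k=7 load: inc=-0.083286, refl=-0.083286·0.904762=-0.0754; V=2.075099+-0.083286+-0.075354=1.9165
k=8 src: inc=-0.075354, refl=-0.075354·-0.428571=0.0323; V=1.991813+-0.075354+0.032295=1.9488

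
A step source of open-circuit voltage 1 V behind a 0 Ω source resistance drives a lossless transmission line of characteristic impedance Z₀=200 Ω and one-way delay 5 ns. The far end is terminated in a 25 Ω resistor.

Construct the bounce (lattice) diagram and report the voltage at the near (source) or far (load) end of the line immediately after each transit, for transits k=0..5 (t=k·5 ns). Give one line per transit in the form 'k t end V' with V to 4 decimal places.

0 0 source 1.0000
1 5 load 0.2222
2 10 source 1.0000
3 15 load 0.3951
4 20 source 1.0000
5 25 load 0.5295

Γ_L=-0.777778, Γ_S=-1.000000; launch V₁=1·200/200=1.000000
k=0 src: V=1.0000
k=1 load: inc=1.000000, refl=1.000000·-0.777778=-0.7778; V=0.000000+1.000000+-0.777778=0.2222
k=2 src: inc=-0.777778, refl=-0.777778·-1.000000=0.7778; V=1.000000+-0.777778+0.777778=1.0000
k=3 load: inc=0.777778, refl=0.777778·-0.777778=-0.6049; V=0.222222+0.777778+-0.604938=0.3951
k=4 src: inc=-0.604938, refl=-0.604938·-1.000000=0.6049; V=1.000000+-0.604938+0.604938=1.0000
k=5 load: inc=0.604938, refl=0.604938·-0.777778=-0.4705; V=0.395062+0.604938+-0.470508=0.5295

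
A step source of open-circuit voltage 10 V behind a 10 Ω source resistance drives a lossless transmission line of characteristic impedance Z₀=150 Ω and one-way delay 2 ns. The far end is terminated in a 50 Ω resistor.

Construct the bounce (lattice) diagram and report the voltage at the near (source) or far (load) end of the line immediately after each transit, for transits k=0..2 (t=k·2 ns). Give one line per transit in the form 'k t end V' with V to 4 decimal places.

0 0 source 9.3750
1 2 load 4.6875
2 4 source 8.7891

Γ_L=-0.500000, Γ_S=-0.875000; launch V₁=10·150/160=9.375000
k=0 src: V=9.3750
k=1 load: inc=9.375000, refl=9.375000·-0.500000=-4.6875; V=0.000000+9.375000+-4.687500=4.6875
k=2 src: inc=-4.687500, refl=-4.687500·-0.875000=4.1016; V=9.375000+-4.687500+4.101562=8.7891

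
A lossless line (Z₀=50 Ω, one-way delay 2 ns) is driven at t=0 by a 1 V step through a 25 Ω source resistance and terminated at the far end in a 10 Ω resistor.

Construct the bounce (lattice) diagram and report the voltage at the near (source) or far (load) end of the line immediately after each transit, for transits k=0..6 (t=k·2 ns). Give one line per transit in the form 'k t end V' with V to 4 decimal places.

0 0 source 0.6667
1 2 load 0.2222
2 4 source 0.3704
3 6 load 0.2716
4 8 source 0.3045
5 10 load 0.2826
6 12 source 0.2899

Γ_L=-0.666667, Γ_S=-0.333333; launch V₁=1·50/75=0.666667
k=0 src: V=0.6667
k=1 load: inc=0.666667, refl=0.666667·-0.666667=-0.4444; V=0.000000+0.666667+-0.444444=0.2222
k=2 src: inc=-0.444444, refl=-0.444444·-0.333333=0.1481; V=0.666667+-0.444444+0.148148=0.3704
k=3 load: inc=0.148148, refl=0.148148·-0.666667=-0.0988; V=0.222222+0.148148+-0.098765=0.2716
k=4 src: inc=-0.098765, refl=-0.098765·-0.333333=0.0329; V=0.370370+-0.098765+0.032922=0.3045
k=5 load: inc=0.032922, refl=0.032922·-0.666667=-0.0219; V=0.271605+0.032922+-0.021948=0.2826
k=6 src: inc=-0.021948, refl=-0.021948·-0.333333=0.0073; V=0.304527+-0.021948+0.007316=0.2899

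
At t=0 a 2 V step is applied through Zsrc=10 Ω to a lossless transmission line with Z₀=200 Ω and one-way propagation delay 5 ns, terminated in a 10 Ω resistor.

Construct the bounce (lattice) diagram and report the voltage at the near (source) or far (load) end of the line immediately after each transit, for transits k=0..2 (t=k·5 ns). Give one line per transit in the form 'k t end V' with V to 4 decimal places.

Γ_L=-0.904762, Γ_S=-0.904762; launch V₁=2·200/210=1.904762
k=0 src: V=1.9048
k=1 load: inc=1.904762, refl=1.904762·-0.904762=-1.7234; V=0.000000+1.904762+-1.723356=0.1814
k=2 src: inc=-1.723356, refl=-1.723356·-0.904762=1.5592; V=1.904762+-1.723356+1.559227=1.7406

0 0 source 1.9048
1 5 load 0.1814
2 10 source 1.7406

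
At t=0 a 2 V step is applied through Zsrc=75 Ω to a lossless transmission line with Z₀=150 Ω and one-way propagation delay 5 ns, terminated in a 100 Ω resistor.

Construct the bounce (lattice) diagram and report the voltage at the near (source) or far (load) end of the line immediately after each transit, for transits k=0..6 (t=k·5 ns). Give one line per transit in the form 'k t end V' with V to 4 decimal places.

Γ_L=-0.200000, Γ_S=-0.333333; launch V₁=2·150/225=1.333333
k=0 src: V=1.3333
k=1 load: inc=1.333333, refl=1.333333·-0.200000=-0.2667; V=0.000000+1.333333+-0.266667=1.0667
k=2 src: inc=-0.266667, refl=-0.266667·-0.333333=0.0889; V=1.333333+-0.266667+0.088889=1.1556
k=3 load: inc=0.088889, refl=0.088889·-0.200000=-0.0178; V=1.066667+0.088889+-0.017778=1.1378
k=4 src: inc=-0.017778, refl=-0.017778·-0.333333=0.0059; V=1.155556+-0.017778+0.005926=1.1437
k=5 load: inc=0.005926, refl=0.005926·-0.200000=-0.0012; V=1.137778+0.005926+-0.001185=1.1425
k=6 src: inc=-0.001185, refl=-0.001185·-0.333333=0.0004; V=1.143704+-0.001185+0.000395=1.1429

0 0 source 1.3333
1 5 load 1.0667
2 10 source 1.1556
3 15 load 1.1378
4 20 source 1.1437
5 25 load 1.1425
6 30 source 1.1429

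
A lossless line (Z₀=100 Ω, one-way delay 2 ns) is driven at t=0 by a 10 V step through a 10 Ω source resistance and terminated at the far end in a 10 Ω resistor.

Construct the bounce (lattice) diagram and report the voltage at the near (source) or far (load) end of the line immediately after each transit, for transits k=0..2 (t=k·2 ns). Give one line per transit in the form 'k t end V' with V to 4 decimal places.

Γ_L=-0.818182, Γ_S=-0.818182; launch V₁=10·100/110=9.090909
k=0 src: V=9.0909
k=1 load: inc=9.090909, refl=9.090909·-0.818182=-7.4380; V=0.000000+9.090909+-7.438017=1.6529
k=2 src: inc=-7.438017, refl=-7.438017·-0.818182=6.0856; V=9.090909+-7.438017+6.085650=7.7385

0 0 source 9.0909
1 2 load 1.6529
2 4 source 7.7385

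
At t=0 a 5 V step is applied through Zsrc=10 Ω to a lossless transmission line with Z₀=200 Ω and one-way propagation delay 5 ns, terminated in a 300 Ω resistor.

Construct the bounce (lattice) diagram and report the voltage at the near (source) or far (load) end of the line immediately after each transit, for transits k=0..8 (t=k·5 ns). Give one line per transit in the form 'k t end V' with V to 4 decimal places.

0 0 source 4.7619
1 5 load 5.7143
2 10 source 4.8526
3 15 load 4.6803
4 20 source 4.8362
5 25 load 4.8674
6 30 source 4.8392
7 35 load 4.8335
8 40 source 4.8386

Γ_L=0.200000, Γ_S=-0.904762; launch V₁=5·200/210=4.761905
k=0 src: V=4.7619
k=1 load: inc=4.761905, refl=4.761905·0.200000=0.9524; V=0.000000+4.761905+0.952381=5.7143
k=2 src: inc=0.952381, refl=0.952381·-0.904762=-0.8617; V=4.761905+0.952381+-0.861678=4.8526
k=3 load: inc=-0.861678, refl=-0.861678·0.200000=-0.1723; V=5.714286+-0.861678+-0.172336=4.6803
k=4 src: inc=-0.172336, refl=-0.172336·-0.904762=0.1559; V=4.852608+-0.172336+0.155923=4.8362
k=5 load: inc=0.155923, refl=0.155923·0.200000=0.0312; V=4.680272+0.155923+0.031185=4.8674
k=6 src: inc=0.031185, refl=0.031185·-0.904762=-0.0282; V=4.836195+0.031185+-0.028215=4.8392
k=7 load: inc=-0.028215, refl=-0.028215·0.200000=-0.0056; V=4.867379+-0.028215+-0.005643=4.8335
k=8 src: inc=-0.005643, refl=-0.005643·-0.904762=0.0051; V=4.839165+-0.005643+0.005105=4.8386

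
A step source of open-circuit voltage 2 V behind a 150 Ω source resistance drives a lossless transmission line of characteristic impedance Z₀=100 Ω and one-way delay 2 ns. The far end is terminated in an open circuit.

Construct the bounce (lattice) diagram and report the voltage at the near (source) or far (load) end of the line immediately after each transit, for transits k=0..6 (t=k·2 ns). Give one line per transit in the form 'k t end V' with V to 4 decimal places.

0 0 source 0.8000
1 2 load 1.6000
2 4 source 1.7600
3 6 load 1.9200
4 8 source 1.9520
5 10 load 1.9840
6 12 source 1.9904

Γ_L=1.000000, Γ_S=0.200000; launch V₁=2·100/250=0.800000
k=0 src: V=0.8000
k=1 load: inc=0.800000, refl=0.800000·1.000000=0.8000; V=0.000000+0.800000+0.800000=1.6000
k=2 src: inc=0.800000, refl=0.800000·0.200000=0.1600; V=0.800000+0.800000+0.160000=1.7600
k=3 load: inc=0.160000, refl=0.160000·1.000000=0.1600; V=1.600000+0.160000+0.160000=1.9200
k=4 src: inc=0.160000, refl=0.160000·0.200000=0.0320; V=1.760000+0.160000+0.032000=1.9520
k=5 load: inc=0.032000, refl=0.032000·1.000000=0.0320; V=1.920000+0.032000+0.032000=1.9840
k=6 src: inc=0.032000, refl=0.032000·0.200000=0.0064; V=1.952000+0.032000+0.006400=1.9904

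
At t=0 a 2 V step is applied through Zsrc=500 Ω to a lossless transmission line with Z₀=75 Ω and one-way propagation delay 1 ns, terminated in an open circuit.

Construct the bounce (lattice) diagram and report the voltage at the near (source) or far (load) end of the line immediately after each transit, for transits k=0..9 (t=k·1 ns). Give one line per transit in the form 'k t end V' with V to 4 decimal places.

Γ_L=1.000000, Γ_S=0.739130; launch V₁=2·75/575=0.260870
k=0 src: V=0.2609
k=1 load: inc=0.260870, refl=0.260870·1.000000=0.2609; V=0.000000+0.260870+0.260870=0.5217
k=2 src: inc=0.260870, refl=0.260870·0.739130=0.1928; V=0.260870+0.260870+0.192817=0.7146
k=3 load: inc=0.192817, refl=0.192817·1.000000=0.1928; V=0.521739+0.192817+0.192817=0.9074
k=4 src: inc=0.192817, refl=0.192817·0.739130=0.1425; V=0.714556+0.192817+0.142517=1.0499
k=5 load: inc=0.142517, refl=0.142517·1.000000=0.1425; V=0.907372+0.142517+0.142517=1.1924
k=6 src: inc=0.142517, refl=0.142517·0.739130=0.1053; V=1.049889+0.142517+0.105338=1.2977
k=7 load: inc=0.105338, refl=0.105338·1.000000=0.1053; V=1.192406+0.105338+0.105338=1.4031
k=8 src: inc=0.105338, refl=0.105338·0.739130=0.0779; V=1.297744+0.105338+0.077859=1.4809
k=9 load: inc=0.077859, refl=0.077859·1.000000=0.0779; V=1.403082+0.077859+0.077859=1.5588

0 0 source 0.2609
1 1 load 0.5217
2 2 source 0.7146
3 3 load 0.9074
4 4 source 1.0499
5 5 load 1.1924
6 6 source 1.2977
7 7 load 1.4031
8 8 source 1.4809
9 9 load 1.5588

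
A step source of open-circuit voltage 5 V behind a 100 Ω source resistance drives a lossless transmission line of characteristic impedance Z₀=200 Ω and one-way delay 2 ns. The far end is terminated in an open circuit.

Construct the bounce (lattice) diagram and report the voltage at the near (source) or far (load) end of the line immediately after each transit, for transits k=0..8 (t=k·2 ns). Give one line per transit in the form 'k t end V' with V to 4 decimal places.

Γ_L=1.000000, Γ_S=-0.333333; launch V₁=5·200/300=3.333333
k=0 src: V=3.3333
k=1 load: inc=3.333333, refl=3.333333·1.000000=3.3333; V=0.000000+3.333333+3.333333=6.6667
k=2 src: inc=3.333333, refl=3.333333·-0.333333=-1.1111; V=3.333333+3.333333+-1.111111=5.5556
k=3 load: inc=-1.111111, refl=-1.111111·1.000000=-1.1111; V=6.666667+-1.111111+-1.111111=4.4444
k=4 src: inc=-1.111111, refl=-1.111111·-0.333333=0.3704; V=5.555556+-1.111111+0.370370=4.8148
k=5 load: inc=0.370370, refl=0.370370·1.000000=0.3704; V=4.444444+0.370370+0.370370=5.1852
k=6 src: inc=0.370370, refl=0.370370·-0.333333=-0.1235; V=4.814815+0.370370+-0.123457=5.0617
k=7 load: inc=-0.123457, refl=-0.123457·1.000000=-0.1235; V=5.185185+-0.123457+-0.123457=4.9383
k=8 src: inc=-0.123457, refl=-0.123457·-0.333333=0.0412; V=5.061728+-0.123457+0.041152=4.9794

0 0 source 3.3333
1 2 load 6.6667
2 4 source 5.5556
3 6 load 4.4444
4 8 source 4.8148
5 10 load 5.1852
6 12 source 5.0617
7 14 load 4.9383
8 16 source 4.9794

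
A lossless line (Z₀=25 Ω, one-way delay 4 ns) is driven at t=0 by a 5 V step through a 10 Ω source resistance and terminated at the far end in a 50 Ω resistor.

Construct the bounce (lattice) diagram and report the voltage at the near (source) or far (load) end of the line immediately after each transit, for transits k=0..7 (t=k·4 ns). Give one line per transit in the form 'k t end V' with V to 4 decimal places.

Γ_L=0.333333, Γ_S=-0.428571; launch V₁=5·25/35=3.571429
k=0 src: V=3.5714
k=1 load: inc=3.571429, refl=3.571429·0.333333=1.1905; V=0.000000+3.571429+1.190476=4.7619
k=2 src: inc=1.190476, refl=1.190476·-0.428571=-0.5102; V=3.571429+1.190476+-0.510204=4.2517
k=3 load: inc=-0.510204, refl=-0.510204·0.333333=-0.1701; V=4.761905+-0.510204+-0.170068=4.0816
k=4 src: inc=-0.170068, refl=-0.170068·-0.428571=0.0729; V=4.251701+-0.170068+0.072886=4.1545
k=5 load: inc=0.072886, refl=0.072886·0.333333=0.0243; V=4.081633+0.072886+0.024295=4.1788
k=6 src: inc=0.024295, refl=0.024295·-0.428571=-0.0104; V=4.154519+0.024295+-0.010412=4.1684
k=7 load: inc=-0.010412, refl=-0.010412·0.333333=-0.0035; V=4.178814+-0.010412+-0.003471=4.1649

0 0 source 3.5714
1 4 load 4.7619
2 8 source 4.2517
3 12 load 4.0816
4 16 source 4.1545
5 20 load 4.1788
6 24 source 4.1684
7 28 load 4.1649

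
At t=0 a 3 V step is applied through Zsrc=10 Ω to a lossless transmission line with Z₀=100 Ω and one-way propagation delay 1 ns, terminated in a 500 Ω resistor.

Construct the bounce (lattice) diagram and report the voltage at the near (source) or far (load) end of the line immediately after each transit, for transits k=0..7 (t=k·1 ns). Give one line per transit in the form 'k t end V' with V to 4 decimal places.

0 0 source 2.7273
1 1 load 4.5455
2 2 source 3.0579
3 3 load 2.0661
4 4 source 2.8775
5 5 load 3.4185
6 6 source 2.9759
7 7 load 2.6808

Γ_L=0.666667, Γ_S=-0.818182; launch V₁=3·100/110=2.727273
k=0 src: V=2.7273
k=1 load: inc=2.727273, refl=2.727273·0.666667=1.8182; V=0.000000+2.727273+1.818182=4.5455
k=2 src: inc=1.818182, refl=1.818182·-0.818182=-1.4876; V=2.727273+1.818182+-1.487603=3.0579
k=3 load: inc=-1.487603, refl=-1.487603·0.666667=-0.9917; V=4.545455+-1.487603+-0.991736=2.0661
k=4 src: inc=-0.991736, refl=-0.991736·-0.818182=0.8114; V=3.057851+-0.991736+0.811420=2.8775
k=5 load: inc=0.811420, refl=0.811420·0.666667=0.5409; V=2.066116+0.811420+0.540947=3.4185
k=6 src: inc=0.540947, refl=0.540947·-0.818182=-0.4426; V=2.877536+0.540947+-0.442593=2.9759
k=7 load: inc=-0.442593, refl=-0.442593·0.666667=-0.2951; V=3.418482+-0.442593+-0.295062=2.6808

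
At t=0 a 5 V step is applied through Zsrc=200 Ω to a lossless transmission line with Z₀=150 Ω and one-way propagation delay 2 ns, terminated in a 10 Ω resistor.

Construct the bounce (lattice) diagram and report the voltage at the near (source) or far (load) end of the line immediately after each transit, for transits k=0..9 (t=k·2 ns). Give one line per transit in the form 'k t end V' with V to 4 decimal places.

Γ_L=-0.875000, Γ_S=0.142857; launch V₁=5·150/350=2.142857
k=0 src: V=2.1429
k=1 load: inc=2.142857, refl=2.142857·-0.875000=-1.8750; V=0.000000+2.142857+-1.875000=0.2679
k=2 src: inc=-1.875000, refl=-1.875000·0.142857=-0.2679; V=2.142857+-1.875000+-0.267857=0.0000
k=3 load: inc=-0.267857, refl=-0.267857·-0.875000=0.2344; V=0.267857+-0.267857+0.234375=0.2344
k=4 src: inc=0.234375, refl=0.234375·0.142857=0.0335; V=0.000000+0.234375+0.033482=0.2679
k=5 load: inc=0.033482, refl=0.033482·-0.875000=-0.0293; V=0.234375+0.033482+-0.029297=0.2386
k=6 src: inc=-0.029297, refl=-0.029297·0.142857=-0.0042; V=0.267857+-0.029297+-0.004185=0.2344
k=7 load: inc=-0.004185, refl=-0.004185·-0.875000=0.0037; V=0.238560+-0.004185+0.003662=0.2380
k=8 src: inc=0.003662, refl=0.003662·0.142857=0.0005; V=0.234375+0.003662+0.000523=0.2386
k=9 load: inc=0.000523, refl=0.000523·-0.875000=-0.0005; V=0.238037+0.000523+-0.000458=0.2381

0 0 source 2.1429
1 2 load 0.2679
2 4 source 0.0000
3 6 load 0.2344
4 8 source 0.2679
5 10 load 0.2386
6 12 source 0.2344
7 14 load 0.2380
8 16 source 0.2386
9 18 load 0.2381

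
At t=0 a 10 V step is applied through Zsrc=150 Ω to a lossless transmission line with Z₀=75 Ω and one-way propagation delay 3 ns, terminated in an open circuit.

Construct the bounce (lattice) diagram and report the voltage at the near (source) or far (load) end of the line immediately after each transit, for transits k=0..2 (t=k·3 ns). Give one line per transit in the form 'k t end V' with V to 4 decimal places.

Γ_L=1.000000, Γ_S=0.333333; launch V₁=10·75/225=3.333333
k=0 src: V=3.3333
k=1 load: inc=3.333333, refl=3.333333·1.000000=3.3333; V=0.000000+3.333333+3.333333=6.6667
k=2 src: inc=3.333333, refl=3.333333·0.333333=1.1111; V=3.333333+3.333333+1.111111=7.7778

0 0 source 3.3333
1 3 load 6.6667
2 6 source 7.7778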